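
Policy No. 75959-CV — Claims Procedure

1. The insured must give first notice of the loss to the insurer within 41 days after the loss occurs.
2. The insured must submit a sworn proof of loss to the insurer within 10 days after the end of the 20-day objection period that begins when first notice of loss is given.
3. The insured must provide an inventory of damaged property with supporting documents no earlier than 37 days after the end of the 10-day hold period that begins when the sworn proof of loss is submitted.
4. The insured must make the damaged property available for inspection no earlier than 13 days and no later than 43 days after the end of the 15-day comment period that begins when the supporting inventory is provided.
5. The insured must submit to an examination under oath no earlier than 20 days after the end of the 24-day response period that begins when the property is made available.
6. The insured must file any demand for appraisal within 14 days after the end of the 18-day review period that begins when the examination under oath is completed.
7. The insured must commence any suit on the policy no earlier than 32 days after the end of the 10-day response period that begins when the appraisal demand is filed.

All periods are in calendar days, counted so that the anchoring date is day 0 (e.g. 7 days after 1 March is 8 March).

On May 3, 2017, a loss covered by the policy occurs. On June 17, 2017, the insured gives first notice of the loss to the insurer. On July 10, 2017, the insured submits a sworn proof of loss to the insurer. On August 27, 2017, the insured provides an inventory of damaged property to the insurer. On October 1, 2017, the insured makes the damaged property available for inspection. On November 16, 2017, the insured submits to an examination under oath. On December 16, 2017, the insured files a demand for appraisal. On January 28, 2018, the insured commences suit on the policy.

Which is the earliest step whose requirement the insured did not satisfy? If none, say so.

Step 1

Step 1 — counting 41 days from May 3, 2017 (when the loss occurs) gives a deadline of June 13, 2017; not done until June 17, 2017, 4 days after the deadline.
The analysis stops there.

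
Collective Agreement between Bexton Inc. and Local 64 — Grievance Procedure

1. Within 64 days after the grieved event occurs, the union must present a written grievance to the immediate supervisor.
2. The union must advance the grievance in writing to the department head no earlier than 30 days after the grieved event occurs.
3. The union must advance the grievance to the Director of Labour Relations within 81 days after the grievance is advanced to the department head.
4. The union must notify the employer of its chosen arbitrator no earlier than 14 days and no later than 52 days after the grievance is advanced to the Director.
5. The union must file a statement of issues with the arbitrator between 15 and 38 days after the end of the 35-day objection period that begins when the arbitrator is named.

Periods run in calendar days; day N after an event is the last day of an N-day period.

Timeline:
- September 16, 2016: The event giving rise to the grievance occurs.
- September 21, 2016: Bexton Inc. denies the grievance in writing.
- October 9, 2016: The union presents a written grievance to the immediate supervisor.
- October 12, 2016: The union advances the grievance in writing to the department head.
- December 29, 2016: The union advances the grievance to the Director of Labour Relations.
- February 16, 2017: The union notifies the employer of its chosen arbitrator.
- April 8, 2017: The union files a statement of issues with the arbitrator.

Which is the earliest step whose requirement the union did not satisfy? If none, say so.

Step 1 — counting 64 days from September 16, 2016 (when the grieved event occurs) gives a deadline of November 19, 2016; completed October 9, 2016, before the deadline.
Step 2 — must wait 30 days from September 16, 2016 (when the grieved event occurs), so not before October 16, 2016; acted on October 12, 2016, 4 days prematurely.

Step 2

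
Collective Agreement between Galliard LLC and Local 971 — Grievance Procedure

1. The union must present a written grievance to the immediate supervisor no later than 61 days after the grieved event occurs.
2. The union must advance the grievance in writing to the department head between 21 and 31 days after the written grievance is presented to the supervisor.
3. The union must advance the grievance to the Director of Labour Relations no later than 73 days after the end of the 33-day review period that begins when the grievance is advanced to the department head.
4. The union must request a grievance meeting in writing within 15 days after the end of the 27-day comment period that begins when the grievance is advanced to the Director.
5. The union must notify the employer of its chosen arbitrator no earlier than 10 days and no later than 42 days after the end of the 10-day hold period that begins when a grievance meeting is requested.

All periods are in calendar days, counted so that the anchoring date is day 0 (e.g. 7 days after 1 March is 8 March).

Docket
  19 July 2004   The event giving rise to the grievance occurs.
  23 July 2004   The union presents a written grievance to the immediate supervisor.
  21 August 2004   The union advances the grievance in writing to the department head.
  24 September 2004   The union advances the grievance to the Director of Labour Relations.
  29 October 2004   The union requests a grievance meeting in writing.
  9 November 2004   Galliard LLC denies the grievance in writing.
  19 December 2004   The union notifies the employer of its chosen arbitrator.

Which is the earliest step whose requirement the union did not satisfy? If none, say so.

Step 1 — counting 61 days from 19 July 2004 (when the grieved event occurs) gives a deadline of 18 September 2004; 23 July 2004 is within that limit.
Step 2 — 21 and 31 days from 23 July 2004 (when the written grievance is presented to the supervisor) are 13 August 2004 and 23 August 2004 respectively; done 21 August 2004, which is between those dates.
Step 3 — counting 73 days from 23 September 2004 (end of the 33-day review period, which began when the grievance is advanced to the department head on 21 August 2004) gives a deadline of 5 December 2004; done 24 September 2004 — timely.
Step 4 — counting 15 days from 21 October 2004 (end of the 27-day comment period, which began when the grievance is advanced to the Director on 24 September 2004) gives a deadline of 5 November 2004; completed 29 October 2004, before the deadline.
Step 5 — 10 and 42 days from 8 November 2004 (end of the 10-day hold period, which began when a grievance meeting is requested on 29 October 2004) are 18 November 2004 and 20 December 2004 respectively; 19 December 2004 falls inside that range.

None — every step was satisfied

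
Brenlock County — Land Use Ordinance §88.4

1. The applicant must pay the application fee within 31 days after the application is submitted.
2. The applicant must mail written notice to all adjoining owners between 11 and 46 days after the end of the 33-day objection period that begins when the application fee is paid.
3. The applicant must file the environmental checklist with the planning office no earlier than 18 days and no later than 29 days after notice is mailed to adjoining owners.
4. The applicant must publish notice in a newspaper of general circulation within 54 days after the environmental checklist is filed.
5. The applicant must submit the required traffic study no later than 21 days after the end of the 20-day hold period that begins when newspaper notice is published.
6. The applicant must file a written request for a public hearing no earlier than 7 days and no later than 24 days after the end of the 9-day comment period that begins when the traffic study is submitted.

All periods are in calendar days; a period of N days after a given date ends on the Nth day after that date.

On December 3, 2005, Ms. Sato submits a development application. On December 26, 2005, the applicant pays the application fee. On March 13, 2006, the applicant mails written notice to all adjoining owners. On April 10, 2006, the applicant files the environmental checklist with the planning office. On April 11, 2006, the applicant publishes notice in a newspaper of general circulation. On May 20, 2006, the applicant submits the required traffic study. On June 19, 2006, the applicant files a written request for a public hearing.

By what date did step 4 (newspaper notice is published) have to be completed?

June 3, 2006

Step 4 runs from April 10, 2006, when the environmental checklist is filed. 54 days after April 10, 2006 is June 3, 2006.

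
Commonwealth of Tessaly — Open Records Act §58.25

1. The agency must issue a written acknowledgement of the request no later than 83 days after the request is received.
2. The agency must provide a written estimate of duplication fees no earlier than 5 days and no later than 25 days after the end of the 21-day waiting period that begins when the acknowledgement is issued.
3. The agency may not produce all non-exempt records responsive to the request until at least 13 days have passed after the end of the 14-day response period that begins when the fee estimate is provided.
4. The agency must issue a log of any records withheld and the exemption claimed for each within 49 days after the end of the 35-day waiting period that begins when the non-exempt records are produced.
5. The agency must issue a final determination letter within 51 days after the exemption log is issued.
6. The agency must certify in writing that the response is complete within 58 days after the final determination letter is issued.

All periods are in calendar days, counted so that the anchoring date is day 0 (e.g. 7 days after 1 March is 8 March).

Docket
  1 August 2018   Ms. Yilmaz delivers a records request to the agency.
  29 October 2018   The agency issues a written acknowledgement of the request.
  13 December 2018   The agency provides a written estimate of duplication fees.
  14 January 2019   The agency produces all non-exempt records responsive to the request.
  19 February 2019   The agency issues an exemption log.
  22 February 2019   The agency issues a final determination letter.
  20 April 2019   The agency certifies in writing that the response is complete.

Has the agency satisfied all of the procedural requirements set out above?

No

(1) due by 1 August 2018 + 83 days = 23 October 2018; done 29 October 2018 — 6 days late.
No need to go further; step 1 was not satisfied.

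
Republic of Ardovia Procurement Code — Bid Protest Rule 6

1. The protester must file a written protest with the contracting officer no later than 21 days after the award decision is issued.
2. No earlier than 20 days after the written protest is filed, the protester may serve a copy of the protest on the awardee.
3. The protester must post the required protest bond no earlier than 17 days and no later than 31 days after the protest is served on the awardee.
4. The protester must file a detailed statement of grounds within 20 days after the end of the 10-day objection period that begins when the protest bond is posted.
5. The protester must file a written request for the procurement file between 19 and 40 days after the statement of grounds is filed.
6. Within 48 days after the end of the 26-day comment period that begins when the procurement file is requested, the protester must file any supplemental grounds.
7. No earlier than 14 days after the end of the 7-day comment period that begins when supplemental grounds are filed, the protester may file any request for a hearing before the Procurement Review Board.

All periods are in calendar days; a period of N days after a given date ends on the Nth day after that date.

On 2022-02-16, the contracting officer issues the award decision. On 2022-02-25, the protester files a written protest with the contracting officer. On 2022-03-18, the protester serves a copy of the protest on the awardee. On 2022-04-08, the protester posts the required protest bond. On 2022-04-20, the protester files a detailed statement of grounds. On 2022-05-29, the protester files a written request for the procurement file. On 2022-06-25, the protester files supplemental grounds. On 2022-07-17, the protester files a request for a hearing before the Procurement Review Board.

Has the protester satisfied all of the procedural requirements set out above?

Yes

(1) due by 2022-02-16 + 21 days = 2022-03-09; done 2022-02-25 — timely.
(2) permitted from 2022-02-25 + 20 days = 2022-03-17 onward; done 2022-03-18, after the minimum wait.
(3) the permitted window runs from 2022-03-18 + 17 = 2022-04-04 to 2022-03-18 + 31 = 2022-04-18; done 2022-04-08, which is between those dates.
(4) due by 2022-04-18 + 20 days = 2022-05-08; completed 2022-04-20, before the deadline.
(5) the permitted window runs from 2022-04-20 + 19 = 2022-05-09 to 2022-04-20 + 40 = 2022-05-30; done 2022-05-29 — within the window.
(6) due by 2022-06-24 + 48 days = 2022-08-11; done 2022-06-25 — timely.
(7) permitted from 2022-07-02 + 14 days = 2022-07-16 onward; done 2022-07-17 — permitted.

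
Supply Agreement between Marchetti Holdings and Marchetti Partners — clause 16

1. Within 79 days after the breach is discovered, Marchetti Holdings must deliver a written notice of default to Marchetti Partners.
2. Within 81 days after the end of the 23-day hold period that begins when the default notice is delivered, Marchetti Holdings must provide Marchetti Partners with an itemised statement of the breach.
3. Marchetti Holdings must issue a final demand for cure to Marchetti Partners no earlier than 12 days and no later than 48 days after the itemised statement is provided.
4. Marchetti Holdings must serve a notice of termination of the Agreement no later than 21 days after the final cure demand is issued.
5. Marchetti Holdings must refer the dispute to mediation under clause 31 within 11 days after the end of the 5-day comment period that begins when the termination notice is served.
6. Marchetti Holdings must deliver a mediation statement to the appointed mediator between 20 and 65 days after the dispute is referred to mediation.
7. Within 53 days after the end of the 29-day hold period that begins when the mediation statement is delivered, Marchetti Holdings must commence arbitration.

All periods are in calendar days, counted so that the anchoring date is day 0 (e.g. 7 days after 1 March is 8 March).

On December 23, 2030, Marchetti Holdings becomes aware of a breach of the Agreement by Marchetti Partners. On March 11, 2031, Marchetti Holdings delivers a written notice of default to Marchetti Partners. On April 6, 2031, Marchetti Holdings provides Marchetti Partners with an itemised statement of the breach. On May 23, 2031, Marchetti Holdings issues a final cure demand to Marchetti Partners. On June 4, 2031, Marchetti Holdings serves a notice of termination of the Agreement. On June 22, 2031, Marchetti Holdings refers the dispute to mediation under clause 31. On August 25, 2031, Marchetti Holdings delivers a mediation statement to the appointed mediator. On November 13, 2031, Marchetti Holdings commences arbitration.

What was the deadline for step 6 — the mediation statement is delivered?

August 26, 2031

Step 6 runs from June 22, 2031, when the dispute is referred to mediation. The window is 20–65 days after June 22, 2031; it closes on August 26, 2031.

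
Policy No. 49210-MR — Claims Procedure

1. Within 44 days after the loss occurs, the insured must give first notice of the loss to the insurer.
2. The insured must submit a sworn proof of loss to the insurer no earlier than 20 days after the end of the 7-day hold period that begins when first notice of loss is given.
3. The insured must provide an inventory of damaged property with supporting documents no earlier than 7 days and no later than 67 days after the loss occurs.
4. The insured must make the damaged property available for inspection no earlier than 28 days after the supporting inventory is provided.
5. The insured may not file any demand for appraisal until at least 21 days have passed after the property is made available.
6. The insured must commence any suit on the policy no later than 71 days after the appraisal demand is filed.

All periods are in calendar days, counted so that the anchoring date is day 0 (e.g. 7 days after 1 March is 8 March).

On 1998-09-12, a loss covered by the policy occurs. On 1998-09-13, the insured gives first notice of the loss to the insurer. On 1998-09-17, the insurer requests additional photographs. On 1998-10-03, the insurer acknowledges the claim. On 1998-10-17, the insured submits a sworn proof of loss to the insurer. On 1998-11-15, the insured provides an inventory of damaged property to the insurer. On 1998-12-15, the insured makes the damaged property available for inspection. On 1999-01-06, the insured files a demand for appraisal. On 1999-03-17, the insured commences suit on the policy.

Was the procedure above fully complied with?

Step 1: 44 days after 1998-09-12 (when the loss occurs) is 1998-10-26; completed 1998-09-13, before the deadline.
Step 2: the earliest permitted date is 20 days after 1998-09-20 (end of the 7-day hold period, which began when first notice of loss is given on 1998-09-13), i.e. 1998-10-10; done 1998-10-17, after the minimum wait.
Step 3: the window is 7–67 days after 1998-09-12 (when the loss occurs), so 1998-09-19 through 1998-11-18; done 1998-11-15 — within the window.
Step 4: the earliest permitted date is 28 days after 1998-11-15 (when the supporting inventory is provided), i.e. 1998-12-13; done 1998-12-15 — permitted.
Step 5: the earliest permitted date is 21 days after 1998-12-15 (when the property is made available), i.e. 1999-01-05; 1999-01-06 is on or after that date.
Step 6: 71 days after 1999-01-06 (when the appraisal demand is filed) is 1999-03-18; 1999-03-17 is within that limit.

Yes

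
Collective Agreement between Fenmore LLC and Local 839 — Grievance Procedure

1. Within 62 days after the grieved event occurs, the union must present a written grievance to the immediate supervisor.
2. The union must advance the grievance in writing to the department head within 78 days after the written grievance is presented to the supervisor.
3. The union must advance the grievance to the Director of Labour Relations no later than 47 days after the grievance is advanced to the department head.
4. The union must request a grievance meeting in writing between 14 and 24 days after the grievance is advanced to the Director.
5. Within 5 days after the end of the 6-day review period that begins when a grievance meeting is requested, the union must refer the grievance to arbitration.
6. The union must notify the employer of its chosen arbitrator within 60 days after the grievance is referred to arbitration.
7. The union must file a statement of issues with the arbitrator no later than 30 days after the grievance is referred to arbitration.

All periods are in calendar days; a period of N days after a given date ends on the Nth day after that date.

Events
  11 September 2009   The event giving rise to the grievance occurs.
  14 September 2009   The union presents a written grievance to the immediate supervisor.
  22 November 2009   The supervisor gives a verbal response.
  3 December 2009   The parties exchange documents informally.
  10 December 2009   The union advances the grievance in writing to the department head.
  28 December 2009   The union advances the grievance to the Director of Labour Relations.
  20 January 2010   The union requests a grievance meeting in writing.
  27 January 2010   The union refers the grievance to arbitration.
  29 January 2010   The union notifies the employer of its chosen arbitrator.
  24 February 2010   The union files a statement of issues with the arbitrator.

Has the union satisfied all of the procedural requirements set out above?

No

Step 1: 62 days after 11 September 2009 (when the grieved event occurs) is 12 November 2009; done 14 September 2009 — timely.
Step 2: 78 days after 14 September 2009 (when the written grievance is presented to the supervisor) is 1 December 2009; 10 December 2009 misses that deadline by 9 days.
No need to go further; step 2 was not satisfied.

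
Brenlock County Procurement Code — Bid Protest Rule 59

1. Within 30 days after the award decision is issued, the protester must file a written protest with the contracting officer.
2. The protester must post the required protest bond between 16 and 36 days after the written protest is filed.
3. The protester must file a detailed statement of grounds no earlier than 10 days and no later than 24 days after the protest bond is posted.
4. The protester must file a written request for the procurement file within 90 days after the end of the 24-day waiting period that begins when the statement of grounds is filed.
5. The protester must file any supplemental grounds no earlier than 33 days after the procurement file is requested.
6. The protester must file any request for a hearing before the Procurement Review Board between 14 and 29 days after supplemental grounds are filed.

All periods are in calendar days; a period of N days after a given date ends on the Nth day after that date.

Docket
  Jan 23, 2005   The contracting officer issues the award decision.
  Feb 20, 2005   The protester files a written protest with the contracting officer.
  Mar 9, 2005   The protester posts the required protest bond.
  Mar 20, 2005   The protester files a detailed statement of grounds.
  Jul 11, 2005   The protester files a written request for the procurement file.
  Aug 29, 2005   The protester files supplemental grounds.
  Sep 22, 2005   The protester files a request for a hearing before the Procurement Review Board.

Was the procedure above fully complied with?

Step 1: 30 days after Jan 23, 2005 (when the award decision is issued) is Feb 22, 2005; completed Feb 20, 2005, before the deadline.
Step 2: the window is 16–36 days after Feb 20, 2005 (when the written protest is filed), so Mar 8, 2005 through Mar 28, 2005; done Mar 9, 2005, which is between those dates.
Step 3: the window is 10–24 days after Mar 9, 2005 (when the protest bond is posted), so Mar 19, 2005 through Apr 2, 2005; Mar 20, 2005 falls inside that range.
Step 4: 90 days after Apr 13, 2005 (end of the 24-day waiting period, which began when the statement of grounds is filed on Mar 20, 2005) is Jul 12, 2005; done Jul 11, 2005 — timely.
Step 5: the earliest permitted date is 33 days after Jul 11, 2005 (when the procurement file is requested), i.e. Aug 13, 2005; done Aug 29, 2005 — permitted.
Step 6: the window is 14–29 days after Aug 29, 2005 (when supplemental grounds are filed), so Sep 12, 2005 through Sep 27, 2005; done Sep 22, 2005 — within the window.

Yes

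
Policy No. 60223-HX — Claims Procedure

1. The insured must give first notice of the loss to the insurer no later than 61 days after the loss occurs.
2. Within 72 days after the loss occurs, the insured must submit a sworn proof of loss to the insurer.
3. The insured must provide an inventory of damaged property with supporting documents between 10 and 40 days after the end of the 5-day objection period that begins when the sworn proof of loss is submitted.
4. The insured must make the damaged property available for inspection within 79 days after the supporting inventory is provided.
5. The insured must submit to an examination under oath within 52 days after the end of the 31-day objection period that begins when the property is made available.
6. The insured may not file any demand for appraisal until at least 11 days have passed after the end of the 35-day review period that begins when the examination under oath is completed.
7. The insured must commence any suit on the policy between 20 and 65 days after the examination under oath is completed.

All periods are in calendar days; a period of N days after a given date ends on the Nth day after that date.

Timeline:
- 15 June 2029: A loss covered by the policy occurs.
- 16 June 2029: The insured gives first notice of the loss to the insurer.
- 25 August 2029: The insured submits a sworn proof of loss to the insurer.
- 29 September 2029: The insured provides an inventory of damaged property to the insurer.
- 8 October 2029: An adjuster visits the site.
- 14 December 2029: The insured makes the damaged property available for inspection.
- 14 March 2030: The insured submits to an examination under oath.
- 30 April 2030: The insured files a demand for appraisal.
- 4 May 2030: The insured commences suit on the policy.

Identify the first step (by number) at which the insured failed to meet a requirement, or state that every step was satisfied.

(1) due by 15 June 2029 + 61 days = 15 August 2029; done 16 June 2029 — timely.
(2) due by 15 June 2029 + 72 days = 26 August 2029; completed 25 August 2029, before the deadline.
(3) the permitted window runs from 30 August 2029 + 10 = 9 September 2029 to 30 August 2029 + 40 = 9 October 2029; done 29 September 2029 — within the window.
(4) due by 29 September 2029 + 79 days = 17 December 2029; 14 December 2029 is within that limit.
(5) due by 14 January 2030 + 52 days = 7 March 2030; done 14 March 2030 — 7 days late.
No need to go further; step 5 was not satisfied.

Step 5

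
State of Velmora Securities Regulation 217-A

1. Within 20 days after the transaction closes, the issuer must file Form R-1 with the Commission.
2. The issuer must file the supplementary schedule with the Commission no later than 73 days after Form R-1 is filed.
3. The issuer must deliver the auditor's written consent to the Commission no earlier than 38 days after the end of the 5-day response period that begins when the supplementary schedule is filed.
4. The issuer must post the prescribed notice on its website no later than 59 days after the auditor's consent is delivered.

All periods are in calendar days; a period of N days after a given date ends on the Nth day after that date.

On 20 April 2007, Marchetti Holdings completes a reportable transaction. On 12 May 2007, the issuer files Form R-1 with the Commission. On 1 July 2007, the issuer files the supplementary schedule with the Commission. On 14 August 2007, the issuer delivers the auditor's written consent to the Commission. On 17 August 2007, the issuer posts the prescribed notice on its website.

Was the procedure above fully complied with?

No

Step 1: 20 days after 20 April 2007 (when the transaction closes) is 10 May 2007; not done until 12 May 2007, 2 days after the deadline.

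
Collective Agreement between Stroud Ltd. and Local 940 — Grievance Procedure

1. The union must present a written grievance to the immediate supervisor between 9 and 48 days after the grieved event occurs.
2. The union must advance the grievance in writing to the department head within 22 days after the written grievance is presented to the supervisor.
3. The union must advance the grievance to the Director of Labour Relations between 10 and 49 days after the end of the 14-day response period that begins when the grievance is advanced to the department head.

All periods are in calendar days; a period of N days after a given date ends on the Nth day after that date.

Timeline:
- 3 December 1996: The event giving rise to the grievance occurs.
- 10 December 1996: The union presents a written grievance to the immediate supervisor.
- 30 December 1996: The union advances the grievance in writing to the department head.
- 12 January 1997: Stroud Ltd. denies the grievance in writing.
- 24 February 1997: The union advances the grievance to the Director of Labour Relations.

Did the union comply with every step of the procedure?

Step 1 — 9 and 48 days from 3 December 1996 (when the grieved event occurs) are 12 December 1996 and 20 January 1997 respectively; done 10 December 1996 — 2 days before the window opened.

No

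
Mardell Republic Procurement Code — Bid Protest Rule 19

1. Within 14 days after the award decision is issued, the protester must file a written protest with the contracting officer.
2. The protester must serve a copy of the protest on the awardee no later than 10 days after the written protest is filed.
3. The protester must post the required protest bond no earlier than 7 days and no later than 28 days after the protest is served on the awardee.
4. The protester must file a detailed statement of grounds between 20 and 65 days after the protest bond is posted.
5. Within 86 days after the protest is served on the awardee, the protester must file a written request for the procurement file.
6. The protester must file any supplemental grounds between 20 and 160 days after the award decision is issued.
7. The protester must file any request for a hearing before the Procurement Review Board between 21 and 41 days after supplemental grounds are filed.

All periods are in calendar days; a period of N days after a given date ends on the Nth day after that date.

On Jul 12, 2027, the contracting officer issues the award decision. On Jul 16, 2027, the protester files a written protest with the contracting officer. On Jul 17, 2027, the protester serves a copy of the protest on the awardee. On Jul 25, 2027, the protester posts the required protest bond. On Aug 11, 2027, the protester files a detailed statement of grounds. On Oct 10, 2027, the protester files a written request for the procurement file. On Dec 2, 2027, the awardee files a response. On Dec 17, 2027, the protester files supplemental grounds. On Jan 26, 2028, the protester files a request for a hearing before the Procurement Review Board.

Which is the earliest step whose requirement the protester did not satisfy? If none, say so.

Step 1: 14 days after Jul 12, 2027 (when the award decision is issued) is Jul 26, 2027; completed Jul 16, 2027, before the deadline.
Step 2: 10 days after Jul 16, 2027 (when the written protest is filed) is Jul 26, 2027; done Jul 17, 2027 — timely.
Step 3: the window is 7–28 days after Jul 17, 2027 (when the protest is served on the awardee), so Jul 24, 2027 through Aug 14, 2027; done Jul 25, 2027 — within the window.
Step 4: the window is 20–65 days after Jul 25, 2027 (when the protest bond is posted), so Aug 14, 2027 through Sep 28, 2027; Aug 11, 2027 is 3 days too early.

Step 4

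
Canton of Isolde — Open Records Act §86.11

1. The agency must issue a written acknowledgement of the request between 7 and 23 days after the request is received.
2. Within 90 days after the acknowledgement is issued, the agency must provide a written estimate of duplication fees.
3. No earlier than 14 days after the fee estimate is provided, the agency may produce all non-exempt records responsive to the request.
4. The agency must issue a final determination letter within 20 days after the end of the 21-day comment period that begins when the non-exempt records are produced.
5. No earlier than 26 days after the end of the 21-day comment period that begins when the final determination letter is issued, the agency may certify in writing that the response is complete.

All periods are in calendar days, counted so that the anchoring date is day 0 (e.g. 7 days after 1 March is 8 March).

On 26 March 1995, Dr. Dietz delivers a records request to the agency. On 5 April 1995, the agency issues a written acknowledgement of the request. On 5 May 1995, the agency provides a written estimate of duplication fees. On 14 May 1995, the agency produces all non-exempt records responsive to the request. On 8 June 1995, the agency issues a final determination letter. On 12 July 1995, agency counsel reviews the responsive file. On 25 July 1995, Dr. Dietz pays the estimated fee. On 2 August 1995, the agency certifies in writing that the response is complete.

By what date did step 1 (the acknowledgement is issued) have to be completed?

Step 1 runs from 26 March 1995, when the request is received. The window is 7–23 days after 26 March 1995; it closes on 18 April 1995.

18 April 1995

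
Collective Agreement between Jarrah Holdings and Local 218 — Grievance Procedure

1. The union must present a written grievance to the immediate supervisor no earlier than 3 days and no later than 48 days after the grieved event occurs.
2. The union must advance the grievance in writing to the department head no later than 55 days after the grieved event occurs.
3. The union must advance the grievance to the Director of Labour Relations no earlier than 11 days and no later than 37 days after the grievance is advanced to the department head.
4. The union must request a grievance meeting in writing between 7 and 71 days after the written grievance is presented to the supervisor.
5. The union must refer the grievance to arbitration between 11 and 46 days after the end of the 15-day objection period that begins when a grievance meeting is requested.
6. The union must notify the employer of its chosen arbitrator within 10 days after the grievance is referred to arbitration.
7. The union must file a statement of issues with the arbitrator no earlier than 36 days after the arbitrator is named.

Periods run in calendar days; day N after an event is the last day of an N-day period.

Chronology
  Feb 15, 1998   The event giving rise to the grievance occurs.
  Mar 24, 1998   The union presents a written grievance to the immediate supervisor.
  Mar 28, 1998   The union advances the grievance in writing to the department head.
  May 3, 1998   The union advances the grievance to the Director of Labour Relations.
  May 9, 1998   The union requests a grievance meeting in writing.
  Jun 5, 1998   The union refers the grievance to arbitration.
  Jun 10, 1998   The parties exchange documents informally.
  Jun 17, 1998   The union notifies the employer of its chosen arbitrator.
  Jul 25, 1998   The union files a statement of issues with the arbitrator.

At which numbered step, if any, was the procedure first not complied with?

Step 1 — 3 and 48 days from Feb 15, 1998 (when the grieved event occurs) are Feb 18, 1998 and Apr 4, 1998 respectively; Mar 24, 1998 falls inside that range.
Step 2 — counting 55 days from Feb 15, 1998 (when the grieved event occurs) gives a deadline of Apr 11, 1998; done Mar 28, 1998 — timely.
Step 3 — 11 and 37 days from Mar 28, 1998 (when the grievance is advanced to the department head) are Apr 8, 1998 and May 4, 1998 respectively; done May 3, 1998 — within the window.
Step 4 — 7 and 71 days from Mar 24, 1998 (when the written grievance is presented to the supervisor) are Mar 31, 1998 and Jun 3, 1998 respectively; done May 9, 1998 — within the window.
Step 5 — 11 and 46 days from May 24, 1998 (end of the 15-day objection period, which began when a grievance meeting is requested on May 9, 1998) are Jun 4, 1998 and Jul 9, 1998 respectively; done Jun 5, 1998, which is between those dates.
Step 6 — counting 10 days from Jun 5, 1998 (when the grievance is referred to arbitration) gives a deadline of Jun 15, 1998; Jun 17, 1998 misses that deadline by 2 days.

Step 6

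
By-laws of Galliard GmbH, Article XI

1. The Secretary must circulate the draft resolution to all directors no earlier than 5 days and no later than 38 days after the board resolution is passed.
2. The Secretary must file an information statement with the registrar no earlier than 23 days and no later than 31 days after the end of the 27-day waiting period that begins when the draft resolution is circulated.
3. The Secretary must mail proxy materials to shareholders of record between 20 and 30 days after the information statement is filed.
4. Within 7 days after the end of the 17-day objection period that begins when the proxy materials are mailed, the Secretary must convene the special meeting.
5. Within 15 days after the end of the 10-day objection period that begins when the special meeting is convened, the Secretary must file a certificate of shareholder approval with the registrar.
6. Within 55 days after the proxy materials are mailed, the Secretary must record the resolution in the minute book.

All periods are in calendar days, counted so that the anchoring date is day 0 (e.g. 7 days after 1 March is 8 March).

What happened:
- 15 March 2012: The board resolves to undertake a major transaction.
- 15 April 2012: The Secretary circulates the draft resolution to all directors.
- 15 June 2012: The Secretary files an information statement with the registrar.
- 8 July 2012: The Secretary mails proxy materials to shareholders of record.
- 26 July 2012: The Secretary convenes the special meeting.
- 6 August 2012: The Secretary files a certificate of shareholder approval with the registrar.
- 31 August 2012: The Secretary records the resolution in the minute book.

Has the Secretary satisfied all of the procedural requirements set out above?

No

Step 1: the window is 5–38 days after 15 March 2012 (when the board resolution is passed), so 20 March 2012 through 22 April 2012; done 15 April 2012 — within the window.
Step 2: the window is 23–31 days after 12 May 2012 (end of the 27-day waiting period, which began when the draft resolution is circulated on 15 April 2012), so 4 June 2012 through 12 June 2012; done 15 June 2012 — 3 days after the window closed.
No need to go further; step 2 was not satisfied.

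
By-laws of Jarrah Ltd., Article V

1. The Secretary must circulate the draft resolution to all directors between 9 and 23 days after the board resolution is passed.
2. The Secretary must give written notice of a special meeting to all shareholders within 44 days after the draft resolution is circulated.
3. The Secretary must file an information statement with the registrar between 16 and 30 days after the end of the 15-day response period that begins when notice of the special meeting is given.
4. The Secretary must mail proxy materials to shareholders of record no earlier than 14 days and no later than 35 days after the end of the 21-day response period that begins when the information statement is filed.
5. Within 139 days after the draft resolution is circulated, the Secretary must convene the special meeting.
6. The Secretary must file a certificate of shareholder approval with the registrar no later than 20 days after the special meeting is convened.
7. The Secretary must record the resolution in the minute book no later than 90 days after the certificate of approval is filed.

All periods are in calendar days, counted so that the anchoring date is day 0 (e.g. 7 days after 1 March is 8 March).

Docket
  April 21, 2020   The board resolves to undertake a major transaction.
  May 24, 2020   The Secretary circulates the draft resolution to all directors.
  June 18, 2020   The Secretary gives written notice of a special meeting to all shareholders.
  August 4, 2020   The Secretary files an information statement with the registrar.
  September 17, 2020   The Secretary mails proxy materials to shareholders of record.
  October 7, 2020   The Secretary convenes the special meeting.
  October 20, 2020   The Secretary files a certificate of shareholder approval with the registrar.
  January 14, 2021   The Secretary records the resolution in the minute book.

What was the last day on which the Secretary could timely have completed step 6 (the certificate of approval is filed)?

Step 6 runs from October 7, 2020, when the special meeting is convened. 20 days after October 7, 2020 is October 27, 2020.

October 27, 2020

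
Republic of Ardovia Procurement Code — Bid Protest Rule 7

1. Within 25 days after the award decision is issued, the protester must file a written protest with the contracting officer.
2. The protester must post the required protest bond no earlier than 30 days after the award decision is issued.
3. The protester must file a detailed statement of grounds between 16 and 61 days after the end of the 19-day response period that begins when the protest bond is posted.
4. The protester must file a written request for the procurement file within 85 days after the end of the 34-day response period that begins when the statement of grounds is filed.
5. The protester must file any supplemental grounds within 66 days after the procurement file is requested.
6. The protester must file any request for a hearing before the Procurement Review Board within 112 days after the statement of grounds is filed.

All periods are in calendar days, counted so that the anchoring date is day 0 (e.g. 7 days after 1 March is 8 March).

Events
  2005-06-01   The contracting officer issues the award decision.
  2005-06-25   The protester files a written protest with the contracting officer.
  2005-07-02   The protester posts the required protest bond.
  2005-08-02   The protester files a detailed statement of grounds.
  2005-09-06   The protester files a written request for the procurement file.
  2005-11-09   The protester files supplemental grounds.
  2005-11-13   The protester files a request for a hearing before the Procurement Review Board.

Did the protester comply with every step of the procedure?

No

(1) due by 2005-06-01 + 25 days = 2005-06-26; completed 2005-06-25, before the deadline.
(2) permitted from 2005-06-01 + 30 days = 2005-07-01 onward; 2005-07-02 is on or after that date.
(3) the permitted window runs from 2005-07-21 + 16 = 2005-08-06 to 2005-07-21 + 61 = 2005-09-20; done 2005-08-02 — 4 days before the window opened.
Later steps need not be reached.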